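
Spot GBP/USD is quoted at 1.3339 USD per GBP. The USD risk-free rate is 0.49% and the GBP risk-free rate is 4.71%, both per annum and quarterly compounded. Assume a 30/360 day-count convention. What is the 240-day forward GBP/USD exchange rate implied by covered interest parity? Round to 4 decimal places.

By covered interest parity, F = S · (1+r_USD/4)^(4T) / (1+r_GBP/4)^(4T)
= 1.3339 × 1.003270 / 1.031709 = 1.3339 × 0.972435
F = 1.2971 USD per GBP

1.2971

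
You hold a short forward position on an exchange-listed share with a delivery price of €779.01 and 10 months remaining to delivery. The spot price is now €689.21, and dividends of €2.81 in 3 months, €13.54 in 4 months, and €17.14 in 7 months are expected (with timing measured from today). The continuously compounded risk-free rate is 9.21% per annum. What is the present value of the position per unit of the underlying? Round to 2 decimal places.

PV(remaining dividends) I = 2.81·e^(−0.0921·3/12) + 13.54·e^(−0.0921·4/12) + 17.14·e^(−0.0921·7/12) = 32.1201
Current forward F = (S − I)·e^(rT) = (689.21 − 32.1201)·e^(0.0921·10/12) = 657.0899 × 1.079772 = 709.5073
Value (long) = (F − K)·e^(−rT) = (709.5073 − 779.01) × 0.926121 = -64.3679
Short position value = −(long value) = €64.37

€64.37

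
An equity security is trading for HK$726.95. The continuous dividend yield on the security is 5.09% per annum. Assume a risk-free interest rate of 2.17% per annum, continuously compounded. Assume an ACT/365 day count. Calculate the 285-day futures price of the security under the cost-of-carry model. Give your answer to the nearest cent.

HK$710.56

F = S·e^((r − q)T) = 726.95 · e^((0.0217 − 0.0509) × 285/365)
= 726.95 · e^-0.022800 = 726.95 × 0.977458
F = HK$710.56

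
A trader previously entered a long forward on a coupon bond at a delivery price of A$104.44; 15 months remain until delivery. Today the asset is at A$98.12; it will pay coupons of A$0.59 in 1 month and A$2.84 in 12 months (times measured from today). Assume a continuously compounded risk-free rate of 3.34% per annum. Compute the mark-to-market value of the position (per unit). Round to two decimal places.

-A$5.38

PV(remaining coupons) I = 0.59·e^(−0.0334·1/12) + 2.84·e^(−0.0334·12/12) = 3.3351
Current forward F = (S − I)·e^(rT) = (98.12 − 3.3351)·e^(0.0334·15/12) = 94.7849 × 1.042634 = 98.8260
Value (long) = (F − K)·e^(−rT) = (98.8260 − 104.44) × 0.959110 = -5.3844
Value = -A$5.38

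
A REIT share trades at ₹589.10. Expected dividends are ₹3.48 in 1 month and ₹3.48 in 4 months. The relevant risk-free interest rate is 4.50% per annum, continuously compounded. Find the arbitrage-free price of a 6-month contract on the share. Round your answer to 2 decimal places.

PV(dividends) I = 3.48·e^(−0.0450·1/12) + 3.48·e^(−0.0450·4/12)
I = 3.4670 + 3.4282 = 6.8952
F = (S − I)·e^(rT) = (589.10 − 6.8952) · e^(0.0450·6/12)
= 582.2048 · e^0.022500 = 582.2048 × 1.022755 = ₹595.45

₹595.45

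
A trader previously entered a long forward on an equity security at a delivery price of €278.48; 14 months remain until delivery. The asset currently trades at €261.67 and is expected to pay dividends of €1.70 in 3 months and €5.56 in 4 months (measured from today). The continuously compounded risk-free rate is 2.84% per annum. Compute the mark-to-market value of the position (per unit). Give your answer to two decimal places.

PV(remaining dividends) I = 1.70·e^(−0.0284·3/12) + 5.56·e^(−0.0284·4/12) = 7.1956
Current forward F = (S − I)·e^(rT) = (261.67 − 7.1956)·e^(0.0284·14/12) = 254.4744 × 1.033688 = 263.0471
Value (long) = (F − K)·e^(−rT) = (263.0471 − 278.48) × 0.967410 = -14.9299
Value = -€14.93

-€14.93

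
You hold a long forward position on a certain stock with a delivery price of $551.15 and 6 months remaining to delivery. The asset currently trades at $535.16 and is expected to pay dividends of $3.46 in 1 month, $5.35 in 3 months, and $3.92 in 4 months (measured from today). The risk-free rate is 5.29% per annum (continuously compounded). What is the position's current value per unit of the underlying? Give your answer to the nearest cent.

-$14.18

PV(remaining dividends) I = 3.46·e^(−0.0529·1/12) + 5.35·e^(−0.0529·3/12) + 3.92·e^(−0.0529·4/12) = 12.5760
Current forward F = (S − I)·e^(rT) = (535.16 − 12.5760)·e^(0.0529·6/12) = 522.5840 × 1.026803 = 536.5908
Value (long) = (F − K)·e^(−rT) = (536.5908 − 551.15) × 0.973897 = -14.1792
Value = -$14.18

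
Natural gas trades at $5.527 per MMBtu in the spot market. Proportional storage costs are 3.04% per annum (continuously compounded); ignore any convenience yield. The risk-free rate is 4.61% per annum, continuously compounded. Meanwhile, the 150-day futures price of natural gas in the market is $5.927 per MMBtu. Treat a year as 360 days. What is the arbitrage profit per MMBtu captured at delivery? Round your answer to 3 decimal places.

$0.221 per MMBtu

Fair futures: F* = S·e^(carry·T), with carry = (r + u) = 0.0461 + 0.0304 = 0.0765
F* = 5.527 · e^(0.0765 × 150/360) = 5.527 · e^0.031875 = 5.527 × 1.032388 = $5.7060
Market $5.927 > fair $5.7060: forward overpriced → cash-and-carry (buy spot, short the forward).
At maturity, profit = |F_mkt − F*| = |5.927 − 5.7060| = $0.221 per MMBtu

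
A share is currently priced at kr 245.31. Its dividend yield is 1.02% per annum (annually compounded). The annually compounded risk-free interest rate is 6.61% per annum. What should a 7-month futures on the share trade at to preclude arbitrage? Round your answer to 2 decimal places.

F = S · (1+r)^T / (1+q)^T
= 245.31 × 1.038043 / 1.005937 = 245.31 × 1.031917
F = kr 253.14

kr 253.14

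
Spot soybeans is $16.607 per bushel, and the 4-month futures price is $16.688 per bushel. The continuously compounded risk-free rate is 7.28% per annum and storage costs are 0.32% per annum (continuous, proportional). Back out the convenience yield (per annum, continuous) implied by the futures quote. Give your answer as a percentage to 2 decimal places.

F = S·e^((r+u−y)T) ⇒ (r+u−y) = ln(F/S)/T
ln(16.688/16.607) = 0.004866; /T ⇒ 0.014598
y = r + u − ln(F/S)/T = 0.0728 + 0.0032 − 0.014598 = 0.061402
y = 6.14%

6.14%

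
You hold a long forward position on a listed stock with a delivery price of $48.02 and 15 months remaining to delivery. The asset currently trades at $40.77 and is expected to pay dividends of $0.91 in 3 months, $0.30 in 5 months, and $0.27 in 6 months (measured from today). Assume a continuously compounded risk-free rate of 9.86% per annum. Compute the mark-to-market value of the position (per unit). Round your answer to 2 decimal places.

-$3.11

PV(remaining dividends) I = 0.91·e^(−0.0986·3/12) + 0.30·e^(−0.0986·5/12) + 0.27·e^(−0.0986·6/12) = 1.4328
Current forward F = (S − I)·e^(rT) = (40.77 − 1.4328)·e^(0.0986·15/12) = 39.3372 × 1.131167 = 44.4969
Value (long) = (F − K)·e^(−rT) = (44.4969 − 48.02) × 0.884043 = -3.1146
Value = -$3.11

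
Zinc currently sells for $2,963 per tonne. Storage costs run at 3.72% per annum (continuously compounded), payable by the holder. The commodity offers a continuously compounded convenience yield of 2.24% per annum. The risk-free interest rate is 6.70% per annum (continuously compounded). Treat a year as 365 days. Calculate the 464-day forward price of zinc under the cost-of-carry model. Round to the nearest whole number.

Net carry = r + u − y = 0.0670 + 0.0372 − 0.0224 = 0.0818
F = S·e^((r+u−y)T) = 2963 · e^(0.0818 × 464/365) = 2963 · e^0.103987
= 2963 × 1.109586 = $3,288 per tonne

$3,288 per tonne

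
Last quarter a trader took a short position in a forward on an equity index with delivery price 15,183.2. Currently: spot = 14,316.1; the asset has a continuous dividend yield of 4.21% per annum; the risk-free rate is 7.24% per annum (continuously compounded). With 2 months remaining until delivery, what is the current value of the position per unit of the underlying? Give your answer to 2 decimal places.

Current fair forward for the remaining 2 months: F = S·e^((r − q)·T), (r − q) = 0.0724 − 0.0421 = 0.0303
F = 14316.1 · e^(0.0303 × 2/12) = 14316.1 × 1.00506277 = 14388.5791
Value of long forward = (F − K)·e^(−rT) = (14388.5791 − 15183.2) · e^(−0.0724·2/12)
= -794.6209 × 0.98800584 = -785.09
Short position value = −(long value) = 785.09

785.09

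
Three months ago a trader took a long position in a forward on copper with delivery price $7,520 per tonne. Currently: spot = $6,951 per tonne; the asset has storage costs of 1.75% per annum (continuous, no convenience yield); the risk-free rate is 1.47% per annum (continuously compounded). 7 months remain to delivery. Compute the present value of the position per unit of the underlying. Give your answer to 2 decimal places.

Current fair forward for the remaining 7 months: F = S·e^((r + u)·T), (r + u) = 0.0147 + 0.0175 = 0.0322
F = 6951 · e^(0.0322 × 7/12) = 6951 × 1.01896085 = 7082.7969
Value of long forward = (F − K)·e^(−rT) = (7082.7969 − 7520) · e^(−0.0147·7/12)
= -437.2031 × 0.99146166 = -433.47

-$433.47 per tonne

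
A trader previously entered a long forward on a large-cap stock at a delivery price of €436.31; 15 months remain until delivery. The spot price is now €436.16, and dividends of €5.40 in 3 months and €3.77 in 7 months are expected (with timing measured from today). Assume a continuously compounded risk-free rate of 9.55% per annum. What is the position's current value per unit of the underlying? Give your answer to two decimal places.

PV(remaining dividends) I = 5.40·e^(−0.0955·3/12) + 3.77·e^(−0.0955·7/12) = 8.8383
Current forward F = (S − I)·e^(rT) = (436.16 − 8.8383)·e^(0.0955·15/12) = 427.3217 × 1.126792 = 481.5027
Value (long) = (F − K)·e^(−rT) = (481.5027 − 436.31) × 0.887475 = 40.1074
Value = €40.11

€40.11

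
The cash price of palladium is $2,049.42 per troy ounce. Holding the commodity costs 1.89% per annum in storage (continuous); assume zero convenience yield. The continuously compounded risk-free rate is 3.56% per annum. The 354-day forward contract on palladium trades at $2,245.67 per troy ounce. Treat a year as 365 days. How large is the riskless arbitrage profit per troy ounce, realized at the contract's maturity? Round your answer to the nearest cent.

Fair forward: F* = S·e^(carry·T), with carry = (r + u) = 0.0356 + 0.0189 = 0.0545
F* = 2049.42 · e^(0.0545 × 354/365) = 2049.42 · e^0.05285753 = 2049.42 × 1.05427943 = $2160.6613
Market $2245.67 > fair $2160.6613: forward overpriced → cash-and-carry (buy spot, short the forward).
At maturity, profit = |F_mkt − F*| = |2245.67 − 2160.6613| = $85.01 per troy ounce

$85.01 per troy ounce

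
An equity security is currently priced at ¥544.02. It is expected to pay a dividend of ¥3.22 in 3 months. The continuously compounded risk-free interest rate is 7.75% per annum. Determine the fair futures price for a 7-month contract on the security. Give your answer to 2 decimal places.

PV(dividends) I = 3.22·e^(−0.0775·3/12)
I = 3.1582
F = (S − I)·e^(rT) = (544.02 − 3.1582) · e^(0.0775·7/12)
= 540.8618 · e^0.045208 = 540.8618 × 1.046245 = ¥565.87

¥565.87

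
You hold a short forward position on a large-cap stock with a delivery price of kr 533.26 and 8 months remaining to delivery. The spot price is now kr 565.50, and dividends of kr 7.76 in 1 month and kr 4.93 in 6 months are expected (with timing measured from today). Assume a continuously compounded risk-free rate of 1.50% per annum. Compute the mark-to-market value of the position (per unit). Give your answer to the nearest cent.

PV(remaining dividends) I = 7.76·e^(−0.0150·1/12) + 4.93·e^(−0.0150·6/12) = 12.6435
Current forward F = (S − I)·e^(rT) = (565.50 − 12.6435)·e^(0.0150·8/12) = 552.8565 × 1.010050 = 558.4127
Value (long) = (F − K)·e^(−rT) = (558.4127 − 533.26) × 0.990050 = 24.9024
Short position value = −(long value) = -kr 24.90

-kr 24.90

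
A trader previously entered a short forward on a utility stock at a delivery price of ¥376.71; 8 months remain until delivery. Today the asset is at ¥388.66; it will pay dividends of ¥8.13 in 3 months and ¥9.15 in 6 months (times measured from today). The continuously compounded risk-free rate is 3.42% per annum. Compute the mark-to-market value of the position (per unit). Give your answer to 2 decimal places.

-¥3.39

PV(remaining dividends) I = 8.13·e^(−0.0342·3/12) + 9.15·e^(−0.0342·6/12) = 17.0556
Current forward F = (S − I)·e^(rT) = (388.66 − 17.0556)·e^(0.0342·8/12) = 371.6044 × 1.023062 = 380.1743
Value (long) = (F − K)·e^(−rT) = (380.1743 − 376.71) × 0.977458 = 3.3862
Short position value = −(long value) = -¥3.39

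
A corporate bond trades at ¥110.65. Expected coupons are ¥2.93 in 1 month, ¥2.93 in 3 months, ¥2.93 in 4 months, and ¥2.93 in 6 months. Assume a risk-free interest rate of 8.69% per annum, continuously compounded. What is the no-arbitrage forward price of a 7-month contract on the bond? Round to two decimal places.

¥104.38

PV(coupons) I = 2.93·e^(−0.0869·1/12) + 2.93·e^(−0.0869·3/12) + 2.93·e^(−0.0869·4/12) + 2.93·e^(−0.0869·6/12)
I = 2.9089 + 2.8670 + 2.8463 + 2.8054 = 11.4276
F = (S − I)·e^(rT) = (110.65 − 11.4276) · e^(0.0869·7/12)
= 99.2224 · e^0.050692 = 99.2224 × 1.051999 = ¥104.38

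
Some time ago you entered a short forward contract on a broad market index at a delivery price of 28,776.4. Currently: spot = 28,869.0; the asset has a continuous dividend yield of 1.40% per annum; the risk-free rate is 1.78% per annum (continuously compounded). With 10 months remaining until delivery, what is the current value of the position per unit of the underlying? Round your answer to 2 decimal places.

-181.45

Current fair forward for the remaining 10 months: F = S·e^((r − q)·T), (r − q) = 0.0178 − 0.0140 = 0.0038
F = 28869.0 · e^(0.0038 × 10/12) = 28869.0 × 1.00317169 = 28960.5635
Value of long forward = (F − K)·e^(−rT) = (28960.5635 − 28776.4) · e^(−0.0178·10/12)
= 184.1635 × 0.98527614 = 181.45
Short position value = −(long value) = -181.45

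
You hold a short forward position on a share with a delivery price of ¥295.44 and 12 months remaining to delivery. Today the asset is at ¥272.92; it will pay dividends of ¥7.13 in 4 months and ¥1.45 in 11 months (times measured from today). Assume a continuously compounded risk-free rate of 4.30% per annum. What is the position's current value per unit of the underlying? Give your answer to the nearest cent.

¥18.51

PV(remaining dividends) I = 7.13·e^(−0.0430·4/12) + 1.45·e^(−0.0430·11/12) = 8.4225
Current forward F = (S − I)·e^(rT) = (272.92 − 8.4225)·e^(0.0430·12/12) = 264.4975 × 1.043938 = 276.1190
Value (long) = (F − K)·e^(−rT) = (276.1190 − 295.44) × 0.957911 = -18.5078
Short position value = −(long value) = ¥18.51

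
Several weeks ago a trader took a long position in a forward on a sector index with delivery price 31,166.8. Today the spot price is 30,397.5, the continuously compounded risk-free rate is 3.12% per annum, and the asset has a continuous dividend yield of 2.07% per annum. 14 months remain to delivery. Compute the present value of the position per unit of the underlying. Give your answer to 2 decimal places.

-380.53

Current fair forward for the remaining 14 months: F = S·e^((r − q)·T), (r − q) = 0.0312 − 0.0207 = 0.0105
F = 30397.5 · e^(0.0105 × 14/12) = 30397.5 × 1.01232534 = 30772.1595
Value of long forward = (F − K)·e^(−rT) = (30772.1595 − 31166.8) · e^(−0.0312·14/12)
= -394.6405 × 0.96425451 = -380.53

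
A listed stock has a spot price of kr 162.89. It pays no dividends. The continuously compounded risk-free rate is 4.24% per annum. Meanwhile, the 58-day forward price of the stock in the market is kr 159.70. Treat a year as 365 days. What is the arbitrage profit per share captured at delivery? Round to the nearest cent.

kr 4.29 per share

Fair forward: F* = S·e^(carry·T), with carry = r = 0.0424
F* = 162.89 · e^(0.0424 × 58/365) = 162.89 · e^0.006738 = 162.89 × 1.006761 = kr 163.9913
Market kr 159.70 < fair kr 163.9913: forward underpriced → reverse cash-and-carry (short spot, go long the forward).
At maturity, profit = |F_mkt − F*| = |159.70 − 163.9913| = kr 4.29 per share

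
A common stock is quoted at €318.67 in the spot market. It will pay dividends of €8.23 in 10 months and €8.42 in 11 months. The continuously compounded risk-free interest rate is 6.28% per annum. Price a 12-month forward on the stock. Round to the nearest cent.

€322.54

PV(dividends) I = 8.23·e^(−0.0628·10/12) + 8.42·e^(−0.0628·11/12)
I = 7.8104 + 7.9490 = 15.7594
F = (S − I)·e^(rT) = (318.67 − 15.7594) · e^(0.0628·12/12)
= 302.9106 · e^0.062800 = 302.9106 × 1.064814 = €322.54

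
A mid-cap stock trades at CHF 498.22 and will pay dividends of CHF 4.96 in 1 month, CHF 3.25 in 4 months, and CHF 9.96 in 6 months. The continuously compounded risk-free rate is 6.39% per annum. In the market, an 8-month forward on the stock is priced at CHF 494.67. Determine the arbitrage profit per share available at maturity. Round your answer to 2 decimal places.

CHF 6.70 per share

PV(dividends) I = 4.96·e^(−0.0639·1/12) + 3.25·e^(−0.0639·4/12) + 9.96·e^(−0.0639·6/12) = 17.7620
Fair forward F* = (S − I)·e^(rT) = (498.22 − 17.7620)·e^0.042600 = 480.4580 × 1.043520 = 501.3675
Market CHF 494.67 < fair 501.3675: forward underpriced → reverse cash-and-carry (short the stock, invest proceeds at r, pay the dividends, go long the forward).
Profit at T = |F_mkt − F*| = |494.67 − 501.3675| = CHF 6.70 per share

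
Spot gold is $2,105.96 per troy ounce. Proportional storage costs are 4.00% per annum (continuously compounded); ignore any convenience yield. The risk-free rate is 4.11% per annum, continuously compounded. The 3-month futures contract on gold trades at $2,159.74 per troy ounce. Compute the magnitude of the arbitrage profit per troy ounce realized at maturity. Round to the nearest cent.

Fair futures: F* = S·e^(carry·T), with carry = (r + u) = 0.0411 + 0.0400 = 0.0811
F* = 2105.96 · e^(0.0811 × 3/12) = 2105.96 · e^0.02027500 = 2105.96 × 1.02048193 = $2149.0941
Market $2159.74 > fair $2149.0941: forward overpriced → cash-and-carry (buy spot, short the forward).
At maturity, profit = |F_mkt − F*| = |2159.74 − 2149.0941| = $10.65 per troy ounce

$10.65 per troy ounce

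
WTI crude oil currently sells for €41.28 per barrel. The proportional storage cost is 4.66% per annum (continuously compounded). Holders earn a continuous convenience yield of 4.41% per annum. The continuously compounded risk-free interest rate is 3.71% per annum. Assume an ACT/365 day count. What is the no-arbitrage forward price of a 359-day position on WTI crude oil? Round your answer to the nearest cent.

€42.92 per barrel

Net carry = r + u − y = 0.0371 + 0.0466 − 0.0441 = 0.0396
F = S·e^((r+u−y)T) = 41.28 · e^(0.0396 × 359/365) = 41.28 · e^0.038949
= 41.28 × 1.039717 = €42.92 per barrel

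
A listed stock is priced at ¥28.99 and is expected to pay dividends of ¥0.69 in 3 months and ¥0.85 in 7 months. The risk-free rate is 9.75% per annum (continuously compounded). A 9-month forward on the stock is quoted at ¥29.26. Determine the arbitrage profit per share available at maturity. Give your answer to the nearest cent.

¥0.34 per share

PV(dividends) I = 0.69·e^(−0.0975·3/12) + 0.85·e^(−0.0975·7/12) = 1.4764
Fair forward F* = (S − I)·e^(rT) = (28.99 − 1.4764)·e^0.073125 = 27.5136 × 1.075865 = 29.6009
Market ¥29.26 < fair 29.6009: forward underpriced → reverse cash-and-carry (short the stock, invest proceeds at r, pay the dividends, go long the forward).
Profit at T = |F_mkt − F*| = |29.26 − 29.6009| = ¥0.34 per share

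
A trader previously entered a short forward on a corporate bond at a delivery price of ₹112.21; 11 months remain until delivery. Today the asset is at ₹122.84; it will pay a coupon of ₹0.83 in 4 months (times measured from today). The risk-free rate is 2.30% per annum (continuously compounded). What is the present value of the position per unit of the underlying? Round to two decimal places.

PV(remaining coupons) I = 0.83·e^(−0.0230·4/12) = 0.8237
Current forward F = (S − I)·e^(rT) = (122.84 − 0.8237)·e^(0.0230·11/12) = 122.0163 × 1.021307 = 124.6161
Value (long) = (F − K)·e^(−rT) = (124.6161 − 112.21) × 0.979137 = 12.1473
Short position value = −(long value) = -₹12.15

-₹12.15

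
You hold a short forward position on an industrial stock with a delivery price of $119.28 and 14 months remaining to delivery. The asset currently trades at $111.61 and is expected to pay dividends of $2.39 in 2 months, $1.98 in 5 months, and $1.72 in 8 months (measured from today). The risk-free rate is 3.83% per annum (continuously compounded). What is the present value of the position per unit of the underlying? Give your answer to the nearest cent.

PV(remaining dividends) I = 2.39·e^(−0.0383·2/12) + 1.98·e^(−0.0383·5/12) + 1.72·e^(−0.0383·8/12) = 6.0001
Current forward F = (S − I)·e^(rT) = (111.61 − 6.0001)·e^(0.0383·14/12) = 105.6099 × 1.045697 = 110.4360
Value (long) = (F − K)·e^(−rT) = (110.4360 − 119.28) × 0.956300 = -8.4575
Short position value = −(long value) = $8.46

$8.46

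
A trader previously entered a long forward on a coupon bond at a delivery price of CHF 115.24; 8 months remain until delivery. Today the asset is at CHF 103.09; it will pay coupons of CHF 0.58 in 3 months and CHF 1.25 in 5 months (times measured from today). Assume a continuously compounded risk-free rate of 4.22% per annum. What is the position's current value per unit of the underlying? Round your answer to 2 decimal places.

-CHF 10.76

PV(remaining coupons) I = 0.58·e^(−0.0422·3/12) + 1.25·e^(−0.0422·5/12) = 1.8021
Current forward F = (S − I)·e^(rT) = (103.09 − 1.8021)·e^(0.0422·8/12) = 101.2879 × 1.028533 = 104.1779
Value (long) = (F − K)·e^(−rT) = (104.1779 − 115.24) × 0.972259 = -10.7552
Value = -CHF 10.76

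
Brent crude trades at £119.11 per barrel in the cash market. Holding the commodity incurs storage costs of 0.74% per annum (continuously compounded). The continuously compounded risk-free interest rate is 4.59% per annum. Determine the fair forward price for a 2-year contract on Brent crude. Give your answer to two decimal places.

£132.51 per barrel

Net carry = r + u − y = 0.0459 + 0.0074 − 0.0000 = 0.0533
F = S·e^((r+u−y)T) = 119.11 · e^(0.0533 × 2) = 119.11 · e^0.106600
= 119.11 × 1.112489 = £132.51 per barrel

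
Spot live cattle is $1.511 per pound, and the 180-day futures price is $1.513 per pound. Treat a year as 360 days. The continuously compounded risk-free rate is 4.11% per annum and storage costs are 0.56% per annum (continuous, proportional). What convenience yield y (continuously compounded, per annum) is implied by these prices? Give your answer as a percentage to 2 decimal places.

F = S·e^((r+u−y)T) ⇒ (r+u−y) = ln(F/S)/T
ln(1.513/1.511) = 0.001323; /T ⇒ 0.002646
y = r + u − ln(F/S)/T = 0.0411 + 0.0056 − 0.002646 = 0.044054
y = 4.41%

4.41%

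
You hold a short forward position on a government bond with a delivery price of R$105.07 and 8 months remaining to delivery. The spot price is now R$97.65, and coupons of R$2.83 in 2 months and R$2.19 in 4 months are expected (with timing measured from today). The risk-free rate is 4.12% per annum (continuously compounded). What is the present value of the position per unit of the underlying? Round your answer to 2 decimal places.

R$9.54

PV(remaining coupons) I = 2.83·e^(−0.0412·2/12) + 2.19·e^(−0.0412·4/12) = 4.9708
Current forward F = (S − I)·e^(rT) = (97.65 − 4.9708)·e^(0.0412·8/12) = 92.6792 × 1.027847 = 95.2600
Value (long) = (F − K)·e^(−rT) = (95.2600 − 105.07) × 0.972907 = -9.5442
Short position value = −(long value) = R$9.54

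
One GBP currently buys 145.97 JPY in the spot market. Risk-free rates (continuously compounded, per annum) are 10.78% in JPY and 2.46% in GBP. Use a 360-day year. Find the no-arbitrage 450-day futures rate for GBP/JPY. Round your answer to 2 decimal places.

161.97

F = S·e^((r_JPY − r_GBP)T) = 145.97 · e^((0.1078 − 0.0246) × 450/360)
= 145.97 · e^0.104000 = 145.97 × 1.109600
F = 161.97 JPY per GBP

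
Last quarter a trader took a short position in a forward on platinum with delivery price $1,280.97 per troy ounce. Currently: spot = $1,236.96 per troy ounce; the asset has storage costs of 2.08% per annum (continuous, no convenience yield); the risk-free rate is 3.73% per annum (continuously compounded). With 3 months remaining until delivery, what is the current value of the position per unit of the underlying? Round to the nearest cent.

$25.67 per troy ounce

Current fair forward for the remaining 3 months: F = S·e^((r + u)·T), (r + u) = 0.0373 + 0.0208 = 0.0581
F = 1236.96 · e^(0.0581 × 3/12) = 1236.96 × 1.01463100 = 1255.0580
Value of long forward = (F − K)·e^(−rT) = (1255.0580 − 1280.97) · e^(−0.0373·3/12)
= -25.9120 × 0.99071834 = -25.67
Short position value = −(long value) = $25.67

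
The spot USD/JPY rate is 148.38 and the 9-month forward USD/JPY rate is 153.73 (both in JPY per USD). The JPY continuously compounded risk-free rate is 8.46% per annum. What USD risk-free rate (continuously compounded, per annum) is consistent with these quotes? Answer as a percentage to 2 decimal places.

F = S·e^((r_JPY − r_USD)T) ⇒ r_USD = r_JPY − ln(F/S)/T
ln(153.73/148.38) = 0.035421; /(9/12) = 0.047228
r_USD = 0.0846 − 0.047228 = 0.037372
r_USD = 3.74%

3.74%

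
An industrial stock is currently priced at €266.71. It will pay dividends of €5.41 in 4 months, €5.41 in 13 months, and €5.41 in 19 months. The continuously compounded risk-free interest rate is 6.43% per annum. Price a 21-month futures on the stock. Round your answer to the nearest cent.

€281.43

PV(dividends) I = 5.41·e^(−0.0643·4/12) + 5.41·e^(−0.0643·13/12) + 5.41·e^(−0.0643·19/12)
I = 5.2953 + 5.0460 + 4.8863 = 15.2276
F = (S − I)·e^(rT) = (266.71 − 15.2276) · e^(0.0643·21/12)
= 251.4824 · e^0.112525 = 251.4824 × 1.119100 = €281.43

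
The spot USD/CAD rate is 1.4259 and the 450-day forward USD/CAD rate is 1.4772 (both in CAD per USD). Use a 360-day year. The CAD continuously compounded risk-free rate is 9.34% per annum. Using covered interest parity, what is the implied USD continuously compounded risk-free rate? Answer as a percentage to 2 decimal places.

6.51%

F = S·e^((r_CAD − r_USD)T) ⇒ r_USD = r_CAD − ln(F/S)/T
ln(1.4772/1.4259) = 0.035345; /(450/360) = 0.028276
r_USD = 0.0934 − 0.028276 = 0.065124
r_USD = 6.51%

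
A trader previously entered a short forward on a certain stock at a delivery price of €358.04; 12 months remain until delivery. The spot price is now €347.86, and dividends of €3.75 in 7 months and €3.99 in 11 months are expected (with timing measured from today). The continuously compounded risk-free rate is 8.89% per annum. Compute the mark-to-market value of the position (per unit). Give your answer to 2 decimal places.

-€13.04

PV(remaining dividends) I = 3.75·e^(−0.0889·7/12) + 3.99·e^(−0.0889·11/12) = 7.2382
Current forward F = (S − I)·e^(rT) = (347.86 − 7.2382)·e^(0.0889·12/12) = 340.6218 × 1.092971 = 372.2897
Value (long) = (F − K)·e^(−rT) = (372.2897 − 358.04) × 0.914937 = 13.0376
Short position value = −(long value) = -€13.04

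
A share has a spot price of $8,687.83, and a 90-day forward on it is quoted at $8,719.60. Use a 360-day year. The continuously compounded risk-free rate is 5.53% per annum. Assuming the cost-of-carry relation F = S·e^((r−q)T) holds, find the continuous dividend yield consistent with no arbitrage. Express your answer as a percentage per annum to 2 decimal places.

From F = S·e^((r−q)T): (r − q) = ln(F/S)/T
ln(8719.60/8687.83) = ln(1.003657) = 0.003650
(r − q) = 0.003650 / (90/360) = 0.014600
q = r − ln(F/S)/T = 0.0553 − 0.014600 = 0.040700
q = 4.07%

4.07%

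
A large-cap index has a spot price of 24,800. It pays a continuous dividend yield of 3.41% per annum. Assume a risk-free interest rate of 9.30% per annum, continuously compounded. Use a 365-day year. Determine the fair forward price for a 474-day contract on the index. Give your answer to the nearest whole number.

F = S·e^((r − q)T) = 24800 · e^((0.0930 − 0.0341) × 474/365)
= 24800 · e^0.076489 = 24800 × 1.079490
F = 26,771

26,771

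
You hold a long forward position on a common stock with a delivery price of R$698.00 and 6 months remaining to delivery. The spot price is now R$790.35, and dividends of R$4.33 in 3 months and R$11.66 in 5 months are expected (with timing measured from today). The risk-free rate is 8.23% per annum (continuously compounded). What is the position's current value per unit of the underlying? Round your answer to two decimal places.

PV(remaining dividends) I = 4.33·e^(−0.0823·3/12) + 11.66·e^(−0.0823·5/12) = 15.5088
Current forward F = (S − I)·e^(rT) = (790.35 − 15.5088)·e^(0.0823·6/12) = 774.8412 × 1.042008 = 807.3907
Value (long) = (F − K)·e^(−rT) = (807.3907 − 698.00) × 0.959685 = 104.9806
Value = R$104.98

R$104.98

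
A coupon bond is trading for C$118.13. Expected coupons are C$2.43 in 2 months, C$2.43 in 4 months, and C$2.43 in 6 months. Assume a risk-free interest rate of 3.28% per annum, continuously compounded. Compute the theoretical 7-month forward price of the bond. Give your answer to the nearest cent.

C$113.06

PV(coupons) I = 2.43·e^(−0.0328·2/12) + 2.43·e^(−0.0328·4/12) + 2.43·e^(−0.0328·6/12)
I = 2.4168 + 2.4036 + 2.3905 = 7.2109
F = (S − I)·e^(rT) = (118.13 − 7.2109) · e^(0.0328·7/12)
= 110.9191 · e^0.019133 = 110.9191 × 1.019317 = C$113.06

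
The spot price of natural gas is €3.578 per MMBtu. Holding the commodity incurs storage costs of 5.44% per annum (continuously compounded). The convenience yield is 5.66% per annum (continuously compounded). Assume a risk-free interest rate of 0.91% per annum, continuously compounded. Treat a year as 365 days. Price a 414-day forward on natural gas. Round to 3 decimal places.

€3.606 per MMBtu

Net carry = r + u − y = 0.0091 + 0.0544 − 0.0566 = 0.0069
F = S·e^((r+u−y)T) = 3.578 · e^(0.0069 × 414/365) = 3.578 · e^0.007826
= 3.578 × 1.007857 = €3.606 per MMBtu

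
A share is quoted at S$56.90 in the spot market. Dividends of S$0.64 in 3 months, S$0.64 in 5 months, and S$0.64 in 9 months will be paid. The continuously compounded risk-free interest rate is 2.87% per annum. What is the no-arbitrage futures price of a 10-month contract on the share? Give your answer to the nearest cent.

PV(dividends) I = 0.64·e^(−0.0287·3/12) + 0.64·e^(−0.0287·5/12) + 0.64·e^(−0.0287·9/12)
I = 0.6354 + 0.6324 + 0.6264 = 1.8942
F = (S − I)·e^(rT) = (56.90 − 1.8942) · e^(0.0287·10/12)
= 55.0058 · e^0.023917 = 55.0058 × 1.024205 = S$56.34

S$56.34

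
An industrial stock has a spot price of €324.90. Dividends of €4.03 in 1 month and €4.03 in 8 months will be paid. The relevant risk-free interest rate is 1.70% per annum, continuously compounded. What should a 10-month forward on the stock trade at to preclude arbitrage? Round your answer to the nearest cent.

€321.41

PV(dividends) I = 4.03·e^(−0.0170·1/12) + 4.03·e^(−0.0170·8/12)
I = 4.0243 + 3.9846 = 8.0089
F = (S − I)·e^(rT) = (324.90 − 8.0089) · e^(0.0170·10/12)
= 316.8911 · e^0.014167 = 316.8911 × 1.014268 = €321.41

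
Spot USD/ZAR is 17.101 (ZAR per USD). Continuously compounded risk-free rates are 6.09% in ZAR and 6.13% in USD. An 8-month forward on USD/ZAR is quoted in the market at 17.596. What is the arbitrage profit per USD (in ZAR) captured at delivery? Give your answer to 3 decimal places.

0.500 per USD (in ZAR)

Fair forward: F* = S·e^(carry·T), with carry = (r_ZAR − r_USD) = 0.0609 − 0.0613 = -0.0004
F* = 17.101 · e^(-0.0004 × 8/12) = 17.101 · e^-0.000267 = 17.101 × 0.999733 = 17.0964
Market 17.596 > fair 17.0964: forward overpriced → cash-and-carry (buy spot, short the forward).
At maturity, profit = |F_mkt − F*| = |17.596 − 17.0964| = 0.500 per USD (in ZAR)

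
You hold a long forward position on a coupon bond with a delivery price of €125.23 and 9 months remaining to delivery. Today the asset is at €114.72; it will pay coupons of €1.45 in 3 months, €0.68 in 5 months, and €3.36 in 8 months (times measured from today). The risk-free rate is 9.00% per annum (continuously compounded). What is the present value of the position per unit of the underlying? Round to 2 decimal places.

-€7.57

PV(remaining coupons) I = 1.45·e^(−0.0900·3/12) + 0.68·e^(−0.0900·5/12) + 3.36·e^(−0.0900·8/12) = 5.2370
Current forward F = (S − I)·e^(rT) = (114.72 − 5.2370)·e^(0.0900·9/12) = 109.4830 × 1.069830 = 117.1282
Value (long) = (F − K)·e^(−rT) = (117.1282 − 125.23) × 0.934728 = -7.5730
Value = -€7.57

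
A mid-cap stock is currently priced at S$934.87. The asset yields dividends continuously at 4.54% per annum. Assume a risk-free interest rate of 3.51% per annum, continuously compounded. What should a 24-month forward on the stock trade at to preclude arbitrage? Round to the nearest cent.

F = S·e^((r − q)T) = 934.87 · e^((0.0351 − 0.0454) × 24/12)
= 934.87 · e^-0.020600 = 934.87 × 0.979611
F = S$915.81

S$915.81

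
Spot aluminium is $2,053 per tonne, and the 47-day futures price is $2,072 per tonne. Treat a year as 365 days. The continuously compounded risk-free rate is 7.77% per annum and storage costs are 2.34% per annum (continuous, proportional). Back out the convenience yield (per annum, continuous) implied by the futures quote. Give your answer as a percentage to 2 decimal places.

2.96%

F = S·e^((r+u−y)T) ⇒ (r+u−y) = ln(F/S)/T
ln(2072/2053) = 0.009212; /T ⇒ 0.071540
y = r + u − ln(F/S)/T = 0.0777 + 0.0234 − 0.071540 = 0.029560
y = 2.96%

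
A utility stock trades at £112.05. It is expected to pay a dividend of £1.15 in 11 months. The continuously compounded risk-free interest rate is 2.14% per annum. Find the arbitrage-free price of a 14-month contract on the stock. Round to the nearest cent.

£113.73

PV(dividends) I = 1.15·e^(−0.0214·11/12)
I = 1.1277
F = (S − I)·e^(rT) = (112.05 − 1.1277) · e^(0.0214·14/12)
= 110.9223 · e^0.024967 = 110.9223 × 1.025281 = £113.73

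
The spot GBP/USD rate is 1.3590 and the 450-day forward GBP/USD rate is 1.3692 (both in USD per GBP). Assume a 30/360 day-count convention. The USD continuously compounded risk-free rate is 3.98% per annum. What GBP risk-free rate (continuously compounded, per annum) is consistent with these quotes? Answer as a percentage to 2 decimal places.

F = S·e^((r_USD − r_GBP)T) ⇒ r_GBP = r_USD − ln(F/S)/T
ln(1.3692/1.3590) = 0.007477; /(450/360) = 0.005982
r_GBP = 0.0398 − 0.005982 = 0.033818
r_GBP = 3.38%

3.38%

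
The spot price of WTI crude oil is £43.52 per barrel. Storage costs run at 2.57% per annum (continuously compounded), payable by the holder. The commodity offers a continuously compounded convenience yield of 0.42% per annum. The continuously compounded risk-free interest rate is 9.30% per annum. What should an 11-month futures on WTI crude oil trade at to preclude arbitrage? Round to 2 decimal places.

Net carry = r + u − y = 0.0930 + 0.0257 − 0.0042 = 0.1145
F = S·e^((r+u−y)T) = 43.52 · e^(0.1145 × 11/12) = 43.52 · e^0.104958
= 43.52 × 1.110664 = £48.34 per barrel

£48.34 per barrel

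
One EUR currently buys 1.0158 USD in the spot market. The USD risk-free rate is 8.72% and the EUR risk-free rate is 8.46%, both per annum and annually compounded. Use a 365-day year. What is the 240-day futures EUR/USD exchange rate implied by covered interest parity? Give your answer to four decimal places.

1.0174

By covered interest parity, F = S · (1+r_USD)^T / (1+r_EUR)^T
= 1.0158 × 1.056513 / 1.054851 = 1.0158 × 1.001576
F = 1.0174 USD per EUR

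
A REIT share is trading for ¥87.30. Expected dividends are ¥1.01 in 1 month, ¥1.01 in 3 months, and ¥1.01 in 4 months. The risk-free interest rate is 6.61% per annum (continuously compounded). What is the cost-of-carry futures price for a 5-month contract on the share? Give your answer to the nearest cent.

¥86.67

PV(dividends) I = 1.01·e^(−0.0661·1/12) + 1.01·e^(−0.0661·3/12) + 1.01·e^(−0.0661·4/12)
I = 1.0045 + 0.9934 + 0.9880 = 2.9859
F = (S − I)·e^(rT) = (87.30 − 2.9859) · e^(0.0661·5/12)
= 84.3141 · e^0.027542 = 84.3141 × 1.027925 = ¥86.67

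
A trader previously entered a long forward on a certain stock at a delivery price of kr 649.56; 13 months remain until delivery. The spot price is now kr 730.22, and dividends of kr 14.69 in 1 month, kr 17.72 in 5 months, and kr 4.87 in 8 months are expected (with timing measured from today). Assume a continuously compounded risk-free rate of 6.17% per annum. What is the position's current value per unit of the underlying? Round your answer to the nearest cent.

kr 86.10

PV(remaining dividends) I = 14.69·e^(−0.0617·1/12) + 17.72·e^(−0.0617·5/12) + 4.87·e^(−0.0617·8/12) = 36.5587
Current forward F = (S − I)·e^(rT) = (730.22 − 36.5587)·e^(0.0617·13/12) = 693.6613 × 1.069126 = 741.6113
Value (long) = (F − K)·e^(−rT) = (741.6113 − 649.56) × 0.935343 = 86.0995
Value = kr 86.10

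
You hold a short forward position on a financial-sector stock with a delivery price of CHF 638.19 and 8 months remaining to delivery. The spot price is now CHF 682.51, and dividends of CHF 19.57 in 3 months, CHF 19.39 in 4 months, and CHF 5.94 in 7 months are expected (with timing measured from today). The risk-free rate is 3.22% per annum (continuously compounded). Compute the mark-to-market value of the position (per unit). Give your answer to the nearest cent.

-CHF 13.45

PV(remaining dividends) I = 19.57·e^(−0.0322·3/12) + 19.39·e^(−0.0322·4/12) + 5.94·e^(−0.0322·7/12) = 44.4256
Current forward F = (S − I)·e^(rT) = (682.51 − 44.4256)·e^(0.0322·8/12) = 638.0844 × 1.021699 = 651.9302
Value (long) = (F − K)·e^(−rT) = (651.9302 − 638.19) × 0.978762 = 13.4484
Short position value = −(long value) = -CHF 13.45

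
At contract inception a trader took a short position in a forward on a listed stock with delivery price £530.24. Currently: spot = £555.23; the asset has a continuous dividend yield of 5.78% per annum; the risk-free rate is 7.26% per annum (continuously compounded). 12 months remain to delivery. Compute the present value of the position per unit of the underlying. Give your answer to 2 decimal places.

Current fair forward for the remaining 12 months: F = S·e^((r − q)·T), (r − q) = 0.0726 − 0.0578 = 0.0148
F = 555.23 · e^(0.0148 × 12/12) = 555.23 × 1.014910 = 563.5085
Value of long forward = (F − K)·e^(−rT) = (563.5085 − 530.24) · e^(−0.0726·12/12)
= 33.2685 × 0.929973 = 30.94
Short position value = −(long value) = -£30.94

-£30.94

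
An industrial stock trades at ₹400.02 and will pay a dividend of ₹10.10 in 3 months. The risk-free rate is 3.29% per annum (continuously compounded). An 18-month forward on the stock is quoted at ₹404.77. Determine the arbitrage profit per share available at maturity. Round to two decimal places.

₹4.96 per share

PV(dividends) I = 10.10·e^(−0.0329·3/12) = 10.0173
Fair forward F* = (S − I)·e^(rT) = (400.02 − 10.0173)·e^0.049350 = 390.0027 × 1.050588 = 409.7322
Market ₹404.77 < fair 409.7322: forward underpriced → reverse cash-and-carry (short the stock, invest proceeds at r, pay the dividends, go long the forward).
Profit at T = |F_mkt − F*| = |404.77 − 409.7322| = ₹4.96 per share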